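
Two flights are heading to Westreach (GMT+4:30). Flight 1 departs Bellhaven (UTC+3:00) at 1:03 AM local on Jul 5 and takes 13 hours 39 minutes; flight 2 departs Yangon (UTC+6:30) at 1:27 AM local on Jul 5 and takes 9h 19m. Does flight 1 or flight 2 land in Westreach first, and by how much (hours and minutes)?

the second, by 7 hours 26 minutes

Flight 1 in UTC: 1:03 AM − 3:00 = 10:03 PM on Jul 4.
+13 hours 39 minutes → arrive 11:42 AM UTC on Jul 5.
Flight 2 in UTC: 1:27 AM − 6:30 = 6:57 PM on Jul 4.
+9 hours and 19 minutes → arrive 4:16 AM UTC on Jul 5.
Flight 2 lands earlier by 7 hours 26 minutes.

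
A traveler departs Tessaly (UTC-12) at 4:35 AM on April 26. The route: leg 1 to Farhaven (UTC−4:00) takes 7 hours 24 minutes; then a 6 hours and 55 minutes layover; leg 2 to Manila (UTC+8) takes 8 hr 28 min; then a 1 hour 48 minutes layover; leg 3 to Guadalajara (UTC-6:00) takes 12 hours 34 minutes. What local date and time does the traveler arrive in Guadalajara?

11:44 PM on Apr 27

Convert departure to UTC: 4:35 AM + 12:00 = 4:35 PM UTC on Apr 26.
Add 7 hours and 24 minutes leg 1 → 11:59 PM UTC.
Add 6 hours and 55 minutes layover in Farhaven → 6:54 AM UTC (Apr 27).
Add 8 hours and 28 minutes leg 2 → 3:22 PM UTC.
Add 1 hour and 48 minutes layover in Manila → 5:10 PM UTC.
Add 12 hours 34 minutes leg 3 → 5:44 AM UTC (Apr 28).
Guadalajara is UTC−6:00, so local arrival = 5:44 AM − 6:00 = 11:44 PM on Apr 27.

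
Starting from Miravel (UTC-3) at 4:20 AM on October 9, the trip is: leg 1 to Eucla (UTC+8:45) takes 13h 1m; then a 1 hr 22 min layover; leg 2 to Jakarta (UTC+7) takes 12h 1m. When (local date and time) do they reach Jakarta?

Convert departure to UTC: 4:20 AM + 3:00 = 7:20 AM UTC on Oct 9.
Add 13 hours and 1 minute leg 1 → 8:21 PM UTC.
Add 1 hour and 22 minutes layover in Eucla → 9:43 PM UTC.
Add 12 hours 1 minute leg 2 → 9:44 AM UTC (Oct 10).
Jakarta is UTC+7:00, so local arrival = 9:44 AM + 7:00 = 4:44 PM on Oct 10.

4:44 PM on Oct 10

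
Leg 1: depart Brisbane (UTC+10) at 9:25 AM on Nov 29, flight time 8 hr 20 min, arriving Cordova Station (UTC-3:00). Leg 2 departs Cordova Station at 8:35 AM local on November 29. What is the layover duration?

Convert departure to UTC: 9:25 AM − 10:00 = 11:25 PM UTC on Nov 28.
Add 8 hours and 20 minutes flight time → 7:45 AM UTC (Nov 29).
Cordova Station is UTC−3:00, so local arrival = 7:45 AM − 3:00 = 4:45 AM on Nov 29.
Layover = 8:35 AM − 4:45 AM = 3 hours 50 minutes.

3 hours 50 minutes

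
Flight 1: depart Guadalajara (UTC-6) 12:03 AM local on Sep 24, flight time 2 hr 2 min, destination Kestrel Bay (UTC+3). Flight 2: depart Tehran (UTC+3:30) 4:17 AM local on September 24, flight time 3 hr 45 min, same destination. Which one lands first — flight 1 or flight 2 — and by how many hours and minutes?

the second, by 3 hours 33 minutes

Flight 1 in UTC: 12:03 AM + 6:00 = 6:03 AM on Sep 24.
+2 hours 2 minutes → arrive 8:05 AM UTC on Sep 24.
Flight 2 in UTC: 4:17 AM − 3:30 = 12:47 AM on Sep 24.
+3 hours and 45 minutes → arrive 4:32 AM UTC on Sep 24.
Flight 2 lands earlier by 3 hours 33 minutes.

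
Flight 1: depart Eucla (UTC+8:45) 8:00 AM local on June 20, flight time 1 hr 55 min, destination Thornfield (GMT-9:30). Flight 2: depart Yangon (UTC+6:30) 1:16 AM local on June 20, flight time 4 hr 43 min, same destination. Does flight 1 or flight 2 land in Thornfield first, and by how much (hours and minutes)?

the second, by 1 hour 41 minutes

Flight 1 in UTC: 8:00 AM − 8:45 = 11:15 PM on Jun 19.
+1 hour 55 minutes → arrive 1:10 AM UTC on Jun 20.
Flight 2 in UTC: 1:16 AM − 6:30 = 6:46 PM on Jun 19.
+4 hours and 43 minutes → arrive 11:29 PM UTC on Jun 19.
Flight 2 lands earlier by 1 hour 41 minutes.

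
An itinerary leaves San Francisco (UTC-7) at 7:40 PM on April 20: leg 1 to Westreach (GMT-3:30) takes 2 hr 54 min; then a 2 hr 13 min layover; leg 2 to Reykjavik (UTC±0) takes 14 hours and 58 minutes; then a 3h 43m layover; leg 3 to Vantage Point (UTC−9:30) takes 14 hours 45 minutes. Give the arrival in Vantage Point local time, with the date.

Convert departure to UTC: 7:40 PM + 7:00 = 2:40 AM UTC on Apr 21.
Add 2 hours 54 minutes leg 1 → 5:34 AM UTC.
Add 2 hours 13 minutes layover in Westreach → 7:47 AM UTC.
Add 14 hours 58 minutes leg 2 → 10:45 PM UTC.
Add 3 hours and 43 minutes layover in Reykjavik → 2:28 AM UTC (Apr 22).
Add 14 hours and 45 minutes leg 3 → 5:13 PM UTC.
Vantage Point is UTC−9:30, so local arrival = 5:13 PM − 9:30 = 7:43 AM on Apr 22.

7:43 AM on April 22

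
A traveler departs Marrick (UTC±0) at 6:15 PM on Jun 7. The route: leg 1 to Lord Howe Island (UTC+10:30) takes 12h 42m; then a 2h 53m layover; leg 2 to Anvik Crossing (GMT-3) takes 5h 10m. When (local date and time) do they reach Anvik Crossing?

12:00 PM on Jun 8

Marrick is at UTC+0, so departure is already 6:15 PM UTC on Jun 7.
Add 12 hours and 42 minutes leg 1 → 6:57 AM UTC (Jun 8).
Add 2 hours and 53 minutes layover in Lord Howe Island → 9:50 AM UTC.
Add 5 hours 10 minutes leg 2 → 3:00 PM UTC.
Anvik Crossing is UTC−3:00, so local arrival = 3:00 PM − 3:00 = 12:00 PM on Jun 8.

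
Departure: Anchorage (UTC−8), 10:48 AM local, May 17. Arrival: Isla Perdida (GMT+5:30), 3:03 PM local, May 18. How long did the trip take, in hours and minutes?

14 hours 45 minutes

Departure in UTC: 10:48 AM + 8:00 = 6:48 PM on May 17.
Arrival in UTC: 3:03 PM − 5:30 = 9:33 AM on May 18.
Elapsed = 9:33 AM − 6:48 PM (+1 day) = 14 hours 45 minutes.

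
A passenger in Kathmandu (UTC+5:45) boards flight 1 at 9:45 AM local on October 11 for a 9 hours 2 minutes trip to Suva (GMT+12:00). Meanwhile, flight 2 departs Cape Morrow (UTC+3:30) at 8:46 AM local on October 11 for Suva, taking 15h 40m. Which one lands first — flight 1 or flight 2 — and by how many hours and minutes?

the first, by 7 hours 54 minutes

Flight 1 in UTC: 9:45 AM − 5:45 = 4:00 AM on Oct 11.
+9 hours and 2 minutes → arrive 1:02 PM UTC on Oct 11.
Flight 2 in UTC: 8:46 AM − 3:30 = 5:16 AM on Oct 11.
+15 hours 40 minutes → arrive 8:56 PM UTC on Oct 11.
Flight 1 lands earlier by 7 hours 54 minutes.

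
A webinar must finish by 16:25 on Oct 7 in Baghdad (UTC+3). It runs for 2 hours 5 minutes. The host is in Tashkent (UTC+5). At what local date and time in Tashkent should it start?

Target end time in UTC: 16:25 − 3:00 = 13:25 on Oct 7.
Subtract 2 hours and 5 minutes → start 11:20 UTC on Oct 7.
Tashkent is UTC+5:00: 11:20 + 5:00 = 16:20 on Oct 7.

16:20 on Oct 7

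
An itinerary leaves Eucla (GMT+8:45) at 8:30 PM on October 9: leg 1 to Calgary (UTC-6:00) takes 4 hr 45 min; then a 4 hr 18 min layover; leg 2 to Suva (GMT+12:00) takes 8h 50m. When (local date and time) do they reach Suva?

Convert departure to UTC: 8:30 PM − 8:45 = 11:45 AM UTC on Oct 9.
Add 4 hours 45 minutes leg 1 → 4:30 PM UTC.
Add 4 hours and 18 minutes layover in Calgary → 8:48 PM UTC.
Add 8 hours and 50 minutes leg 2 → 5:38 AM UTC (Oct 10).
Suva is UTC+12:00, so local arrival = 5:38 AM + 12:00 = 5:38 PM on Oct 10.

5:38 PM on Oct 10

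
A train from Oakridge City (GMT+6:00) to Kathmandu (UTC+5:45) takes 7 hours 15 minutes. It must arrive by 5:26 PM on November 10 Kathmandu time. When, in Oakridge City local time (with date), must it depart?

10:26 AM on November 10

Target arrival in UTC: 5:26 PM − 5:45 = 11:41 AM on Nov 10.
Subtract 7 hours and 15 minutes → departure 4:26 AM UTC on Nov 10.
Oakridge City is UTC+6:00: 4:26 AM + 6:00 = 10:26 AM on Nov 10.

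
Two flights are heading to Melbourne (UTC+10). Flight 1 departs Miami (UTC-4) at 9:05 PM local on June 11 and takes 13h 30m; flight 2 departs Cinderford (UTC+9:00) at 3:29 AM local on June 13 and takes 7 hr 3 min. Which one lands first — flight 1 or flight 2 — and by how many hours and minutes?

Flight 1 in UTC: 9:05 PM + 4:00 = 1:05 AM on Jun 12.
+13 hours 30 minutes → arrive 2:35 PM UTC on Jun 12.
Flight 2 in UTC: 3:29 AM − 9:00 = 6:29 PM on Jun 12.
+7 hours 3 minutes → arrive 1:32 AM UTC on Jun 13.
Flight 1 lands earlier by 10 hours 57 minutes.

the first, by 10 hours 57 minutes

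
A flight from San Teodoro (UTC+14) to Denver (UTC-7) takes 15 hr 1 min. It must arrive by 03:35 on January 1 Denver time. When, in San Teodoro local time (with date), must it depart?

09:34 on January 1

Target arrival in UTC: 03:35 + 7:00 = 10:35 on Jan 1.
Subtract 15 hours and 1 minute → departure 19:34 UTC on Dec 31.
San Teodoro is UTC+14:00: 19:34 + 14:00 = 09:34 on Jan 1.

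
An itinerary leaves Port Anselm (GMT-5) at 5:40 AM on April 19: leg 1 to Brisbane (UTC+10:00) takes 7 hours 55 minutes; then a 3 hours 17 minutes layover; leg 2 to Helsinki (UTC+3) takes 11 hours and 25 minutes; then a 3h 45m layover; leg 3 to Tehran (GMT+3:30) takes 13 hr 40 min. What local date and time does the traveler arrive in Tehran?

Convert departure to UTC: 5:40 AM + 5:00 = 10:40 AM UTC on Apr 19.
Add 7 hours and 55 minutes leg 1 → 6:35 PM UTC.
Add 3 hours 17 minutes layover in Brisbane → 9:52 PM UTC.
Add 11 hours 25 minutes leg 2 → 9:17 AM UTC (Apr 20).
Add 3 hours 45 minutes layover in Helsinki → 1:02 PM UTC.
Add 13 hours 40 minutes leg 3 → 2:42 AM UTC (Apr 21).
Tehran is UTC+3:30, so local arrival = 2:42 AM + 3:30 = 6:12 AM on Apr 21.

6:12 AM on April 21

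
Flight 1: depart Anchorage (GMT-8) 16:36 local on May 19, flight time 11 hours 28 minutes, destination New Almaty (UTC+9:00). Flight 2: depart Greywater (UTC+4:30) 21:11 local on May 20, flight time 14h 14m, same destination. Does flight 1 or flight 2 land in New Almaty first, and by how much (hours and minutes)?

the first, by 18 hours 51 minutes

Flight 1 in UTC: 16:36 + 8:00 = 00:36 on May 20.
+11 hours and 28 minutes → arrive 12:04 UTC on May 20.
Flight 2 in UTC: 21:11 − 4:30 = 16:41 on May 20.
+14 hours and 14 minutes → arrive 06:55 UTC on May 21.
Flight 1 lands earlier by 18 hours 51 minutes.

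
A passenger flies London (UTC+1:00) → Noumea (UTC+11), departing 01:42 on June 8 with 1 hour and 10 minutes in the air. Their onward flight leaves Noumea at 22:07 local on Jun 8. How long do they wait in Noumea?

9 hours 15 minutes

Convert departure to UTC: 01:42 − 1:00 = 00:42 UTC on Jun 8.
Add 1 hour 10 minutes flight time → 01:52 UTC.
Noumea is UTC+11:00, so local arrival = 01:52 + 11:00 = 12:52 on Jun 8.
Layover = 22:07 − 12:52 = 9 hours 15 minutes.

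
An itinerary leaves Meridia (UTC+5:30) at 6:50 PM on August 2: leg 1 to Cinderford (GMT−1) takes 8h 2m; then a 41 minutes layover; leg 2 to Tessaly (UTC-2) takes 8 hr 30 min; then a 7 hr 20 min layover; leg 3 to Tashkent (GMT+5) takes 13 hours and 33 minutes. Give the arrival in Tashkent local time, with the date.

Convert departure to UTC: 6:50 PM − 5:30 = 1:20 PM UTC on Aug 2.
Add 8 hours and 2 minutes leg 1 → 9:22 PM UTC.
Add 41 minutes layover in Cinderford → 10:03 PM UTC.
Add 8 hours and 30 minutes leg 2 → 6:33 AM UTC (Aug 3).
Add 7 hours and 20 minutes layover in Tessaly → 1:53 PM UTC.
Add 13 hours 33 minutes leg 3 → 3:26 AM UTC (Aug 4).
Tashkent is UTC+5:00, so local arrival = 3:26 AM + 5:00 = 8:26 AM on Aug 4.

8:26 AM on Aug 4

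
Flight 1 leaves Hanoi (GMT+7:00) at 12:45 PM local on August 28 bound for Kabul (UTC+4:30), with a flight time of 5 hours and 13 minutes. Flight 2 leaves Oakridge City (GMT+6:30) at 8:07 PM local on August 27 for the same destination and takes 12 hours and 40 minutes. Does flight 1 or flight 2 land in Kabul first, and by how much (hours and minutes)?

Flight 1 in UTC: 12:45 PM − 7:00 = 5:45 AM on Aug 28.
+5 hours 13 minutes → arrive 10:58 AM UTC on Aug 28.
Flight 2 in UTC: 8:07 PM − 6:30 = 1:37 PM on Aug 27.
+12 hours and 40 minutes → arrive 2:17 AM UTC on Aug 28.
Flight 2 lands earlier by 8 hours 41 minutes.

the second, by 8 hours 41 minutes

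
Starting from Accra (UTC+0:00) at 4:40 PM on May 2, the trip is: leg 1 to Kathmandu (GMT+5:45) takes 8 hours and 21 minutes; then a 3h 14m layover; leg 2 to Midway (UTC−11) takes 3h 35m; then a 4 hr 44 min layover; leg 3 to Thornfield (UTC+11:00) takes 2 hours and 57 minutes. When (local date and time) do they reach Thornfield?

2:31 AM on May 4

Accra is at UTC+0, so departure is already 4:40 PM UTC on May 2.
Add 8 hours and 21 minutes leg 1 → 1:01 AM UTC (May 3).
Add 3 hours and 14 minutes layover in Kathmandu → 4:15 AM UTC.
Add 3 hours 35 minutes leg 2 → 7:50 AM UTC.
Add 4 hours 44 minutes layover in Midway → 12:34 PM UTC.
Add 2 hours 57 minutes leg 3 → 3:31 PM UTC.
Thornfield is UTC+11:00, so local arrival = 3:31 PM + 11:00 = 2:31 AM on May 4.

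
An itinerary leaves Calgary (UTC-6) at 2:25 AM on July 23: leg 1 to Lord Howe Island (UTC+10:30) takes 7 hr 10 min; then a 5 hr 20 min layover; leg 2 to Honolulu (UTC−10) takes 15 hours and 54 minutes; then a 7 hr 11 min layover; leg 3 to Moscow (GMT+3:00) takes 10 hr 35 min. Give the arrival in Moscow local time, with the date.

9:35 AM on July 25

Convert departure to UTC: 2:25 AM + 6:00 = 8:25 AM UTC on Jul 23.
Add 7 hours and 10 minutes leg 1 → 3:35 PM UTC.
Add 5 hours and 20 minutes layover in Lord Howe Island → 8:55 PM UTC.
Add 15 hours 54 minutes leg 2 → 12:49 PM UTC (Jul 24).
Add 7 hours and 11 minutes layover in Honolulu → 8:00 PM UTC.
Add 10 hours 35 minutes leg 3 → 6:35 AM UTC (Jul 25).
Moscow is UTC+3:00, so local arrival = 6:35 AM + 3:00 = 9:35 AM on Jul 25.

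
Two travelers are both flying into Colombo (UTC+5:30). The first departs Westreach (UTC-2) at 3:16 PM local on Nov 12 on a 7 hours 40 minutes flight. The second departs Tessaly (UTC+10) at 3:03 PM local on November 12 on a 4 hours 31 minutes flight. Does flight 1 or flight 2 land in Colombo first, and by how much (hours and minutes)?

Flight 1 in UTC: 3:16 PM + 2:00 = 5:16 PM on Nov 12.
+7 hours and 40 minutes → arrive 12:56 AM UTC on Nov 13.
Flight 2 in UTC: 3:03 PM − 10:00 = 5:03 AM on Nov 12.
+4 hours 31 minutes → arrive 9:34 AM UTC on Nov 12.
Flight 2 lands earlier by 15 hours 22 minutes.

the second, by 15 hours 22 minutes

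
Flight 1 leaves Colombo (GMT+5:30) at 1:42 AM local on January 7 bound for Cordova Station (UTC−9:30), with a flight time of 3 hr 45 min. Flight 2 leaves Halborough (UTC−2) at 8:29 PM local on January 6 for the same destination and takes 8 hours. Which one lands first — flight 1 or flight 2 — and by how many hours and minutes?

Flight 1 in UTC: 1:42 AM − 5:30 = 8:12 PM on Jan 6.
+3 hours 45 minutes → arrive 11:57 PM UTC on Jan 6.
Flight 2 in UTC: 8:29 PM + 2:00 = 10:29 PM on Jan 6.
+8 hours → arrive 6:29 AM UTC on Jan 7.
Flight 1 lands earlier by 6 hours 32 minutes.

the first, by 6 hours 32 minutes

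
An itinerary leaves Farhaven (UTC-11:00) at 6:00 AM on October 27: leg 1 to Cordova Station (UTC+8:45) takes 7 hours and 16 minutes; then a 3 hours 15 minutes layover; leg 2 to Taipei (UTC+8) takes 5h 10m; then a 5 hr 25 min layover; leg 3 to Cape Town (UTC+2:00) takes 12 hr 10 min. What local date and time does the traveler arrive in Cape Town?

4:16 AM on October 29

Convert departure to UTC: 6:00 AM + 11:00 = 5:00 PM UTC on Oct 27.
Add 7 hours and 16 minutes leg 1 → 12:16 AM UTC (Oct 28).
Add 3 hours and 15 minutes layover in Cordova Station → 3:31 AM UTC.
Add 5 hours 10 minutes leg 2 → 8:41 AM UTC.
Add 5 hours and 25 minutes layover in Taipei → 2:06 PM UTC.
Add 12 hours and 10 minutes leg 3 → 2:16 AM UTC (Oct 29).
Cape Town is UTC+2:00, so local arrival = 2:16 AM + 2:00 = 4:16 AM on Oct 29.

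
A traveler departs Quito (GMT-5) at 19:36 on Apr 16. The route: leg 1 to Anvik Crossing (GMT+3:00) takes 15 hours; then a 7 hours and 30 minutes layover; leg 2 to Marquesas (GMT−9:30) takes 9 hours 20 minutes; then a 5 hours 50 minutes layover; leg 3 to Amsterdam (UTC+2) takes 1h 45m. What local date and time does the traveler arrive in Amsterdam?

18:01 on April 18

Convert departure to UTC: 19:36 + 5:00 = 00:36 UTC on Apr 17.
Add 15 hours leg 1 → 15:36 UTC.
Add 7 hours and 30 minutes layover in Anvik Crossing → 23:06 UTC.
Add 9 hours 20 minutes leg 2 → 08:26 UTC (Apr 18).
Add 5 hours 50 minutes layover in Marquesas → 14:16 UTC.
Add 1 hour and 45 minutes leg 3 → 16:01 UTC.
Amsterdam is UTC+2:00, so local arrival = 16:01 + 2:00 = 18:01 on Apr 18.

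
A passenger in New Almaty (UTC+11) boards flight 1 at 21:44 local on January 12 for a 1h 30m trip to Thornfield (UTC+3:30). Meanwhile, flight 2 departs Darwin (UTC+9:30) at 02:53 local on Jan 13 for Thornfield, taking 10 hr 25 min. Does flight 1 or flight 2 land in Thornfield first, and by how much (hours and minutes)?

the first, by 15 hours 34 minutes

Flight 1 in UTC: 21:44 − 11:00 = 10:44 on Jan 12.
+1 hour and 30 minutes → arrive 12:14 UTC on Jan 12.
Flight 2 in UTC: 02:53 − 9:30 = 17:23 on Jan 12.
+10 hours and 25 minutes → arrive 03:48 UTC on Jan 13.
Flight 1 lands earlier by 15 hours 34 minutes.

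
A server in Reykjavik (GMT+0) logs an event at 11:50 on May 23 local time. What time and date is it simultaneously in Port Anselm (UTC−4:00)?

07:50 on May 23

Port Anselm is 4:00 behind Reykjavik.
Shift by the zone difference: 11:50 − 4:00 = 07:50 on May 23 in Port Anselm.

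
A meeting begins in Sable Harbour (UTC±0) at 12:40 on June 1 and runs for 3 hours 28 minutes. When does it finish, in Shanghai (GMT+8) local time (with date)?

Shanghai is 8:00 ahead of Sable Harbour.
After 3 hours and 28 minutes it is 16:08 in Sable Harbour.
Shift by the zone difference: 16:08 + 8:00 = 00:08 on Jun 2 in Shanghai.

00:08 on June 2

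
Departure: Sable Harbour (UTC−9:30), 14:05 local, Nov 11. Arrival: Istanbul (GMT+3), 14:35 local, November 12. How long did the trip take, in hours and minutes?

12 hours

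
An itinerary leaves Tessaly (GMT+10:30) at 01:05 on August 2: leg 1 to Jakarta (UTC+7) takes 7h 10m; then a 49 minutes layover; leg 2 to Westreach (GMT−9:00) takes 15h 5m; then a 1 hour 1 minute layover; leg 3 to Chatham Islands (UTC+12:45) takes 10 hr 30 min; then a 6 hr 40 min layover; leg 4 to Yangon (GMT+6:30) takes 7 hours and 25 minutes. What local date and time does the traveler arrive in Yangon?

21:45 on August 3

Convert departure to UTC: 01:05 − 10:30 = 14:35 UTC on Aug 1.
Add 7 hours and 10 minutes leg 1 → 21:45 UTC.
Add 49 minutes layover in Jakarta → 22:34 UTC.
Add 15 hours and 5 minutes leg 2 → 13:39 UTC (Aug 2).
Add 1 hour and 1 minute layover in Westreach → 14:40 UTC.
Add 10 hours and 30 minutes leg 3 → 01:10 UTC (Aug 3).
Add 6 hours and 40 minutes layover in Chatham Islands → 07:50 UTC.
Add 7 hours and 25 minutes leg 4 → 15:15 UTC.
Yangon is UTC+6:30, so local arrival = 15:15 + 6:30 = 21:45 on Aug 3.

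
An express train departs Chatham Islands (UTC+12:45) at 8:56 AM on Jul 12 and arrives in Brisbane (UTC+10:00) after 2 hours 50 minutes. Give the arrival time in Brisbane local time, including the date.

Convert departure to UTC: 8:56 AM − 12:45 = 8:11 PM UTC on Jul 11.
Add 2 hours 50 minutes travel time → 11:01 PM UTC.
Brisbane is UTC+10:00, so local arrival = 11:01 PM + 10:00 = 9:01 AM on Jul 12.

9:01 AM on July 12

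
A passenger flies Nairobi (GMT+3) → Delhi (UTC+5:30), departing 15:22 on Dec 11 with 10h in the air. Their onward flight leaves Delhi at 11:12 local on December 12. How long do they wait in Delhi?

7 hours 20 minutes

Convert departure to UTC: 15:22 − 3:00 = 12:22 UTC on Dec 11.
Add 10 hours flight time → 22:22 UTC.
Delhi is UTC+5:30, so local arrival = 22:22 + 5:30 = 03:52 on Dec 12.
Layover = 11:12 − 03:52 = 7 hours 20 minutes.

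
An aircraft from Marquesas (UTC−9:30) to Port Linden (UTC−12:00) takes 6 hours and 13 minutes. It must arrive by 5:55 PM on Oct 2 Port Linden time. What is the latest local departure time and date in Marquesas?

2:12 PM on October 2

Target arrival in UTC: 5:55 PM + 12:00 = 5:55 AM on Oct 3.
Subtract 6 hours and 13 minutes → departure 11:42 PM UTC on Oct 2.
Marquesas is UTC−9:30: 11:42 PM − 9:30 = 2:12 PM on Oct 2.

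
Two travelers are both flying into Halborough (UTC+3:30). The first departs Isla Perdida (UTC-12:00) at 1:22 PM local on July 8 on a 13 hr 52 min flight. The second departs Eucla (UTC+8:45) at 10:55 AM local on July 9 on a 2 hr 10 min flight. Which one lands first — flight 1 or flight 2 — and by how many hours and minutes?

Flight 1 in UTC: 1:22 PM + 12:00 = 1:22 AM on Jul 9.
+13 hours and 52 minutes → arrive 3:14 PM UTC on Jul 9.
Flight 2 in UTC: 10:55 AM − 8:45 = 2:10 AM on Jul 9.
+2 hours 10 minutes → arrive 4:20 AM UTC on Jul 9.
Flight 2 lands earlier by 10 hours 54 minutes.

the second, by 10 hours 54 minutes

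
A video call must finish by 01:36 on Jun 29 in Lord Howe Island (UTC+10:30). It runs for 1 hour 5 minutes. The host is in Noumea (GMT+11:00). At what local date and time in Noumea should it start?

01:01 on Jun 29

Target end time in UTC: 01:36 − 10:30 = 15:06 on Jun 28.
Subtract 1 hour and 5 minutes → start 14:01 UTC on Jun 28.
Noumea is UTC+11:00: 14:01 + 11:00 = 01:01 on Jun 29.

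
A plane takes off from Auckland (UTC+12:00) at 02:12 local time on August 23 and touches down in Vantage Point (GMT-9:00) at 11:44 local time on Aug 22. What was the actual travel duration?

Departure in UTC: 02:12 − 12:00 = 14:12 on Aug 22.
Arrival in UTC: 11:44 + 9:00 = 20:44 on Aug 22.
Elapsed = 20:44 − 14:12 = 6 hours 32 minutes.

6 hours 32 minutes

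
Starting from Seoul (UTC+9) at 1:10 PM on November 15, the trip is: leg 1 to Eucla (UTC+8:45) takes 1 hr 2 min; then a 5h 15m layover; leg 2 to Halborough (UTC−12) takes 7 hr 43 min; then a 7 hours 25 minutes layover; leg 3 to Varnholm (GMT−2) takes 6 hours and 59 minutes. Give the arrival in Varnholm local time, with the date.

6:34 AM on Nov 16

Convert departure to UTC: 1:10 PM − 9:00 = 4:10 AM UTC on Nov 15.
Add 1 hour 2 minutes leg 1 → 5:12 AM UTC.
Add 5 hours 15 minutes layover in Eucla → 10:27 AM UTC.
Add 7 hours and 43 minutes leg 2 → 6:10 PM UTC.
Add 7 hours 25 minutes layover in Halborough → 1:35 AM UTC (Nov 16).
Add 6 hours and 59 minutes leg 3 → 8:34 AM UTC.
Varnholm is UTC−2:00, so local arrival = 8:34 AM − 2:00 = 6:34 AM on Nov 16.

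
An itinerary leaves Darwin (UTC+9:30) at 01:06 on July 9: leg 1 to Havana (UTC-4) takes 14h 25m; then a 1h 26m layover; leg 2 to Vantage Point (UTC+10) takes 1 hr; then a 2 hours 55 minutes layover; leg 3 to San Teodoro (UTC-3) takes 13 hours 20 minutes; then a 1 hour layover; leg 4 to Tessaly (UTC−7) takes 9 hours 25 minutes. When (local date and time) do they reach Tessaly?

04:07 on Jul 10

Convert departure to UTC: 01:06 − 9:30 = 15:36 UTC on Jul 8.
Add 14 hours 25 minutes leg 1 → 06:01 UTC (Jul 9).
Add 1 hour 26 minutes layover in Havana → 07:27 UTC.
Add 1 hour leg 2 → 08:27 UTC.
Add 2 hours and 55 minutes layover in Vantage Point → 11:22 UTC.
Add 13 hours 20 minutes leg 3 → 00:42 UTC (Jul 10).
Add 1 hour layover in San Teodoro → 01:42 UTC.
Add 9 hours and 25 minutes leg 4 → 11:07 UTC.
Tessaly is UTC−7:00, so local arrival = 11:07 − 7:00 = 04:07 on Jul 10.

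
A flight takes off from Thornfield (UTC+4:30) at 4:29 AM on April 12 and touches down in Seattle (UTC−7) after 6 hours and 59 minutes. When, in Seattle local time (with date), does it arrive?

Seattle is 11:30 behind Thornfield.
After 6 hours 59 minutes it is 11:28 AM in Thornfield.
Shift by the zone difference: 11:28 AM − 11:30 = 11:58 PM on Apr 11 in Seattle.

11:58 PM on April 11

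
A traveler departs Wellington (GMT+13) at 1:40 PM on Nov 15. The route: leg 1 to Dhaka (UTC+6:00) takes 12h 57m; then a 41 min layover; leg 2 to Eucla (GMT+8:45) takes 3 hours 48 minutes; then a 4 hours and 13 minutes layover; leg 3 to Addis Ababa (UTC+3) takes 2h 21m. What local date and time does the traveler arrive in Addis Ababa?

3:40 AM on November 16

Convert departure to UTC: 1:40 PM − 13:00 = 12:40 AM UTC on Nov 15.
Add 12 hours and 57 minutes leg 1 → 1:37 PM UTC.
Add 41 minutes layover in Dhaka → 2:18 PM UTC.
Add 3 hours and 48 minutes leg 2 → 6:06 PM UTC.
Add 4 hours and 13 minutes layover in Eucla → 10:19 PM UTC.
Add 2 hours and 21 minutes leg 3 → 12:40 AM UTC (Nov 16).
Addis Ababa is UTC+3:00, so local arrival = 12:40 AM + 3:00 = 3:40 AM on Nov 16.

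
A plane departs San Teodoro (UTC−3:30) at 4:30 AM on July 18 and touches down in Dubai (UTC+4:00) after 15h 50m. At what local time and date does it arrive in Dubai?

Convert departure to UTC: 4:30 AM + 3:30 = 8:00 AM UTC on Jul 18.
Add 15 hours and 50 minutes travel time → 11:50 PM UTC.
Dubai is UTC+4:00, so local arrival = 11:50 PM + 4:00 = 3:50 AM on Jul 19.

3:50 AM on July 19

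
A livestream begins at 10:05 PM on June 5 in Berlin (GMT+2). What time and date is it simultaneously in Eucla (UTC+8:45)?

In UTC: 10:05 PM − 2:00 = 8:05 PM on Jun 5.
Eucla is UTC+8:45: 8:05 PM + 8:45 = 4:50 AM on Jun 6.

4:50 AM on June 6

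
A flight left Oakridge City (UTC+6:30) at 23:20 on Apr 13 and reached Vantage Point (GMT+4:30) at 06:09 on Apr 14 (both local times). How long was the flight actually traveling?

Departure in UTC: 23:20 − 6:30 = 16:50 on Apr 13.
Arrival in UTC: 06:09 − 4:30 = 01:39 on Apr 14.
Elapsed = 01:39 − 16:50 (+1 day) = 8 hours 49 minutes.

8 hours 49 minutes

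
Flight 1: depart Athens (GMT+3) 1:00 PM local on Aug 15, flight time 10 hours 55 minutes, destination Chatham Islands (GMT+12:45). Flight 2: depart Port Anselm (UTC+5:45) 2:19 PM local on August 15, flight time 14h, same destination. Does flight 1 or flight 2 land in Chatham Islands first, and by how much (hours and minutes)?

the first, by 1 hour 39 minutes

Flight 1 in UTC: 1:00 PM − 3:00 = 10:00 AM on Aug 15.
+10 hours 55 minutes → arrive 8:55 PM UTC on Aug 15.
Flight 2 in UTC: 2:19 PM − 5:45 = 8:34 AM on Aug 15.
+14 hours → arrive 10:34 PM UTC on Aug 15.
Flight 1 lands earlier by 1 hour 39 minutes.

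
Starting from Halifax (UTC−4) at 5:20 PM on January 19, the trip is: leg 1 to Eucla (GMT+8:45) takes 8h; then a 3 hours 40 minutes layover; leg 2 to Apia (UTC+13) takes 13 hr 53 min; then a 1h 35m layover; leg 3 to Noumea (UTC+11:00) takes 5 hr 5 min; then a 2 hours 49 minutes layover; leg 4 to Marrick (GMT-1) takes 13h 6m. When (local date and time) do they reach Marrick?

Convert departure to UTC: 5:20 PM + 4:00 = 9:20 PM UTC on Jan 19.
Add 8 hours leg 1 → 5:20 AM UTC (Jan 20).
Add 3 hours 40 minutes layover in Eucla → 9:00 AM UTC.
Add 13 hours 53 minutes leg 2 → 10:53 PM UTC.
Add 1 hour 35 minutes layover in Apia → 12:28 AM UTC (Jan 21).
Add 5 hours 5 minutes leg 3 → 5:33 AM UTC.
Add 2 hours and 49 minutes layover in Noumea → 8:22 AM UTC.
Add 13 hours and 6 minutes leg 4 → 9:28 PM UTC.
Marrick is UTC−1:00, so local arrival = 9:28 PM − 1:00 = 8:28 PM on Jan 21.

8:28 PM on Jan 21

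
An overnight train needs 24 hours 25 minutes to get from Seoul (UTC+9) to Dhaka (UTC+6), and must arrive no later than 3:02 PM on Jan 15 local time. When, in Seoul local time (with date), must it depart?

5:37 PM on January 14

Target arrival in UTC: 3:02 PM − 6:00 = 9:02 AM on Jan 15.
Subtract 24 hours 25 minutes → departure 8:37 AM UTC on Jan 14.
Seoul is UTC+9:00: 8:37 AM + 9:00 = 5:37 PM on Jan 14.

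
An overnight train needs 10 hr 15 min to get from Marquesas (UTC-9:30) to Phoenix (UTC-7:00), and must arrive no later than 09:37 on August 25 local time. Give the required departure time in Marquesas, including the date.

Target arrival in UTC: 09:37 + 7:00 = 16:37 on Aug 25.
Subtract 10 hours and 15 minutes → departure 06:22 UTC on Aug 25.
Marquesas is UTC−9:30: 06:22 − 9:30 = 20:52 on Aug 24.

20:52 on August 24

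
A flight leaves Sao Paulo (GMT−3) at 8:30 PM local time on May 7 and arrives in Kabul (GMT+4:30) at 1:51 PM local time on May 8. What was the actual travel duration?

Kabul is 7:30 ahead of Sao Paulo.
Clock-face elapsed time (ignoring zones) is 17 hours 21 minutes.
Actual elapsed = 17 hours 21 minutes − 7:30 = 9 hours 51 minutes.

9 hours 51 minutes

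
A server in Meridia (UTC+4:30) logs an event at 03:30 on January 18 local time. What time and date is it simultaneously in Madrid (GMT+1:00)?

00:00 on January 18

In UTC: 03:30 − 4:30 = 23:00 on Jan 17.
Madrid is UTC+1:00: 23:00 + 1:00 = 00:00 on Jan 18.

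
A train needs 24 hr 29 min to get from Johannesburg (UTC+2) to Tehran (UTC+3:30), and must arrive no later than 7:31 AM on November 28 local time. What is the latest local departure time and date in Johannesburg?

Target arrival in UTC: 7:31 AM − 3:30 = 4:01 AM on Nov 28.
Subtract 24 hours 29 minutes → departure 3:32 AM UTC on Nov 27.
Johannesburg is UTC+2:00: 3:32 AM + 2:00 = 5:32 AM on Nov 27.

5:32 AM on November 27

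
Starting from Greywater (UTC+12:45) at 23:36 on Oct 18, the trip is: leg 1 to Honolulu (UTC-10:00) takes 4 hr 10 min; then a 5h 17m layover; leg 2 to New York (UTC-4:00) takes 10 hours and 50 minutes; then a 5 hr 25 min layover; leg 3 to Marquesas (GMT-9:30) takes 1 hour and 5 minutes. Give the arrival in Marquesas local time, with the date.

Convert departure to UTC: 23:36 − 12:45 = 10:51 UTC on Oct 18.
Add 4 hours and 10 minutes leg 1 → 15:01 UTC.
Add 5 hours 17 minutes layover in Honolulu → 20:18 UTC.
Add 10 hours 50 minutes leg 2 → 07:08 UTC (Oct 19).
Add 5 hours and 25 minutes layover in New York → 12:33 UTC.
Add 1 hour and 5 minutes leg 3 → 13:38 UTC.
Marquesas is UTC−9:30, so local arrival = 13:38 − 9:30 = 04:08 on Oct 19.

04:08 on October 19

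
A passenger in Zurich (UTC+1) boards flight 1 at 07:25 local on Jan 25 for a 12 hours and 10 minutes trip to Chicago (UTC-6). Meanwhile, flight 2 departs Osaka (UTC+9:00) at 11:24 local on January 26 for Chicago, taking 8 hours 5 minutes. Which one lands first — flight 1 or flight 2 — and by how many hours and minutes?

the first, by 15 hours 54 minutes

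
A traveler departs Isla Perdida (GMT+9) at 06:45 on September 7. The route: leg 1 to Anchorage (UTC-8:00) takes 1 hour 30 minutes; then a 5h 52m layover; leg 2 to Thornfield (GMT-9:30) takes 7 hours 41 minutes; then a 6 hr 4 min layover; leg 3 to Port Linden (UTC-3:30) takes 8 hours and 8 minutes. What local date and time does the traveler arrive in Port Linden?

23:30 on September 7

Convert departure to UTC: 06:45 − 9:00 = 21:45 UTC on Sep 6.
Add 1 hour 30 minutes leg 1 → 23:15 UTC.
Add 5 hours 52 minutes layover in Anchorage → 05:07 UTC (Sep 7).
Add 7 hours 41 minutes leg 2 → 12:48 UTC.
Add 6 hours and 4 minutes layover in Thornfield → 18:52 UTC.
Add 8 hours and 8 minutes leg 3 → 03:00 UTC (Sep 8).
Port Linden is UTC−3:30, so local arrival = 03:00 − 3:30 = 23:30 on Sep 7.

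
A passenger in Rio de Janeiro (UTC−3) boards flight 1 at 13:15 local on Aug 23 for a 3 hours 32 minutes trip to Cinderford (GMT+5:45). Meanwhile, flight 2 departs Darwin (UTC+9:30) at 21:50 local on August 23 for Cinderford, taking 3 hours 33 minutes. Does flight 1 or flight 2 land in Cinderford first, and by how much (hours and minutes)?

the second, by 3 hours 54 minutes

Flight 1 in UTC: 13:15 + 3:00 = 16:15 on Aug 23.
+3 hours and 32 minutes → arrive 19:47 UTC on Aug 23.
Flight 2 in UTC: 21:50 − 9:30 = 12:20 on Aug 23.
+3 hours 33 minutes → arrive 15:53 UTC on Aug 23.
Flight 2 lands earlier by 3 hours 54 minutes.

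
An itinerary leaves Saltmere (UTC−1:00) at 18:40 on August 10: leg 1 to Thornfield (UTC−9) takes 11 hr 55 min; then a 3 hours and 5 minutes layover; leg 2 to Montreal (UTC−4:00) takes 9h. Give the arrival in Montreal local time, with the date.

15:40 on August 11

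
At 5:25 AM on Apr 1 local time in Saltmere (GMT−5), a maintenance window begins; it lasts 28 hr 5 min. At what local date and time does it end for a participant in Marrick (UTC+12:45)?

3:15 AM on April 3

Convert start to UTC: 5:25 AM + 5:00 = 10:25 AM UTC on Apr 1.
Add 28 hours 5 minutes duration → 2:30 PM UTC (Apr 2).
Marrick is UTC+12:45, so local end time = 2:30 PM + 12:45 = 3:15 AM on Apr 3.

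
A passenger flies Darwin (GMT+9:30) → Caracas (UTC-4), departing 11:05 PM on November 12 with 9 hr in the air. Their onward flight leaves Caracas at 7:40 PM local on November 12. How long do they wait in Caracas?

Convert departure to UTC: 11:05 PM − 9:30 = 1:35 PM UTC on Nov 12.
Add 9 hours flight time → 10:35 PM UTC.
Caracas is UTC−4:00, so local arrival = 10:35 PM − 4:00 = 6:35 PM on Nov 12.
Layover = 7:40 PM − 6:35 PM = 1 hour 5 minutes.

1 hour 5 minutes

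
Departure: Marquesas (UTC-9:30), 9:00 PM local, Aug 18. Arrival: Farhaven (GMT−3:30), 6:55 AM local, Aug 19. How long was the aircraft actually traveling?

3 hours 55 minutes

Departure in UTC: 9:00 PM + 9:30 = 6:30 AM on Aug 19.
Arrival in UTC: 6:55 AM + 3:30 = 10:25 AM on Aug 19.
Elapsed = 10:25 AM − 6:30 AM = 3 hours 55 minutes.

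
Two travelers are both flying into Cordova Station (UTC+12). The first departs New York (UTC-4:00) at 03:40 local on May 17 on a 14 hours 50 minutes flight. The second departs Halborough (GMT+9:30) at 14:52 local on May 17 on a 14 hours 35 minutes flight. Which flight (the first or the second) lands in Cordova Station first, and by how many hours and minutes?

the second, by 2 hours 33 minutes

Flight 1 in UTC: 03:40 + 4:00 = 07:40 on May 17.
+14 hours and 50 minutes → arrive 22:30 UTC on May 17.
Flight 2 in UTC: 14:52 − 9:30 = 05:22 on May 17.
+14 hours and 35 minutes → arrive 19:57 UTC on May 17.
Flight 2 lands earlier by 2 hours 33 minutes.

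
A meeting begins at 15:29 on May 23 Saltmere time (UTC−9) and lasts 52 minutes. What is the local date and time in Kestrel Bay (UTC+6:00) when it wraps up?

Convert start to UTC: 15:29 + 9:00 = 00:29 UTC on May 24.
Add 52 minutes duration → 01:21 UTC.
Kestrel Bay is UTC+6:00, so local end time = 01:21 + 6:00 = 07:21 on May 24.

07:21 on May 24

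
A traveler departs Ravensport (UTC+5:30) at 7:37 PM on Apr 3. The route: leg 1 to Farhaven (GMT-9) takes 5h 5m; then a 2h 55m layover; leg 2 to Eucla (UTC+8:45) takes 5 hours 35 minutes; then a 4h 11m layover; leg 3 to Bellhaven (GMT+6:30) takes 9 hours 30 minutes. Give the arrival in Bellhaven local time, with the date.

11:53 PM on Apr 4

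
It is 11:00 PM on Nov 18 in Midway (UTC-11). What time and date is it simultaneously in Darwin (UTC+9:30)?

In UTC: 11:00 PM + 11:00 = 10:00 AM on Nov 19.
Darwin is UTC+9:30: 10:00 AM + 9:30 = 7:30 PM on Nov 19.

7:30 PM on Nov 19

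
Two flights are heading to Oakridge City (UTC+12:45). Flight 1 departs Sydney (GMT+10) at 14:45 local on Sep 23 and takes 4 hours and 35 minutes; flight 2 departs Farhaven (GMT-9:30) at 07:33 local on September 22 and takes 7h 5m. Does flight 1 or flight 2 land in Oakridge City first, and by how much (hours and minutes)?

the second, by 9 hours 12 minutes

Flight 1 in UTC: 14:45 − 10:00 = 04:45 on Sep 23.
+4 hours and 35 minutes → arrive 09:20 UTC on Sep 23.
Flight 2 in UTC: 07:33 + 9:30 = 17:03 on Sep 22.
+7 hours 5 minutes → arrive 00:08 UTC on Sep 23.
Flight 2 lands earlier by 9 hours 12 minutes.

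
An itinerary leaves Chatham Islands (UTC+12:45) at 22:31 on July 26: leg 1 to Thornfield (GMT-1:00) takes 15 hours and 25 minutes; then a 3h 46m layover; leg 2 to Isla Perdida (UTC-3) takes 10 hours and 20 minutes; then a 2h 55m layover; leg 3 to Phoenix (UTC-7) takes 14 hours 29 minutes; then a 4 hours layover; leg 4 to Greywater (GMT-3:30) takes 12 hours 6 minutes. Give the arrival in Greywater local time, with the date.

21:17 on July 28

Convert departure to UTC: 22:31 − 12:45 = 09:46 UTC on Jul 26.
Add 15 hours and 25 minutes leg 1 → 01:11 UTC (Jul 27).
Add 3 hours and 46 minutes layover in Thornfield → 04:57 UTC.
Add 10 hours and 20 minutes leg 2 → 15:17 UTC.
Add 2 hours and 55 minutes layover in Isla Perdida → 18:12 UTC.
Add 14 hours and 29 minutes leg 3 → 08:41 UTC (Jul 28).
Add 4 hours layover in Phoenix → 12:41 UTC.
Add 12 hours and 6 minutes leg 4 → 00:47 UTC (Jul 29).
Greywater is UTC−3:30, so local arrival = 00:47 − 3:30 = 21:17 on Jul 28.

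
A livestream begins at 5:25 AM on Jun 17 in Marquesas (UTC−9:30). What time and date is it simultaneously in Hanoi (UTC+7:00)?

9:55 PM on June 17

In UTC: 5:25 AM + 9:30 = 2:55 PM on Jun 17.
Hanoi is UTC+7:00: 2:55 PM + 7:00 = 9:55 PM on Jun 17.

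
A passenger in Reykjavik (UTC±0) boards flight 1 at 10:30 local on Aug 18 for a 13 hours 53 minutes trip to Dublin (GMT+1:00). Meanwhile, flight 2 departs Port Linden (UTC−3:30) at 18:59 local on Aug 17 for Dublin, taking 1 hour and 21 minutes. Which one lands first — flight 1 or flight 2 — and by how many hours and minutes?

Flight 1 departs at 10:30 UTC (Aug 18).
+13 hours 53 minutes → arrive 00:23 UTC on Aug 19.
Flight 2 in UTC: 18:59 + 3:30 = 22:29 on Aug 17.
+1 hour 21 minutes → arrive 23:50 UTC on Aug 17.
Flight 2 lands earlier by 24 hours 33 minutes.

the second, by 24 hours 33 minutes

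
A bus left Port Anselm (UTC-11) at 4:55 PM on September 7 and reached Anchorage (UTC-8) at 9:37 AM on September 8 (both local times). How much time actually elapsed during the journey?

13 hours 42 minutes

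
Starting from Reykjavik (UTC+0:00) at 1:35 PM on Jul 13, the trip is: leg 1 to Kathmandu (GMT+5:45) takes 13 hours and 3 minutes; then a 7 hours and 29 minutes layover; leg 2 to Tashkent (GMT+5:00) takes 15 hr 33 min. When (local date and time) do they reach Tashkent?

6:40 AM on July 15

Reykjavik is at UTC+0, so departure is already 1:35 PM UTC on Jul 13.
Add 13 hours and 3 minutes leg 1 → 2:38 AM UTC (Jul 14).
Add 7 hours and 29 minutes layover in Kathmandu → 10:07 AM UTC.
Add 15 hours 33 minutes leg 2 → 1:40 AM UTC (Jul 15).
Tashkent is UTC+5:00, so local arrival = 1:40 AM + 5:00 = 6:40 AM on Jul 15.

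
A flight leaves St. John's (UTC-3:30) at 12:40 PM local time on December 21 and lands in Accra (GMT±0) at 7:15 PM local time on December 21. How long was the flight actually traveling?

3 hours 5 minutes

Departure in UTC: 12:40 PM + 3:30 = 4:10 PM on Dec 21.
Arrival is already UTC: 7:15 PM on Dec 21.
Elapsed = 7:15 PM − 4:10 PM = 3 hours 5 minutes.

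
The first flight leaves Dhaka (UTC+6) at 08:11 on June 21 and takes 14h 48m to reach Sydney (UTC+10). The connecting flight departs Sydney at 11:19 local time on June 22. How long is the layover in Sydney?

Convert departure to UTC: 08:11 − 6:00 = 02:11 UTC on Jun 21.
Add 14 hours 48 minutes flight time → 16:59 UTC.
Sydney is UTC+10:00, so local arrival = 16:59 + 10:00 = 02:59 on Jun 22.
Layover = 11:19 − 02:59 = 8 hours 20 minutes.

8 hours 20 minutes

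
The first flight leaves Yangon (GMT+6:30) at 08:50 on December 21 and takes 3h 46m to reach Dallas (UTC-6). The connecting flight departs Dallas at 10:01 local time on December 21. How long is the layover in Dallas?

Convert departure to UTC: 08:50 − 6:30 = 02:20 UTC on Dec 21.
Add 3 hours 46 minutes flight time → 06:06 UTC.
Dallas is UTC−6:00, so local arrival = 06:06 − 6:00 = 00:06 on Dec 21.
Layover = 10:01 − 00:06 = 9 hours 55 minutes.

9 hours 55 minutes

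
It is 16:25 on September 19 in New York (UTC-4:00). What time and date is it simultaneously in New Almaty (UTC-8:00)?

12:25 on September 19

New Almaty is 4:00 behind New York.
Shift by the zone difference: 16:25 − 4:00 = 12:25 on Sep 19 in New Almaty.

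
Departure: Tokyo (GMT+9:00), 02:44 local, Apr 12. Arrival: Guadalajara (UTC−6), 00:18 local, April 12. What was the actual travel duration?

Guadalajara is 15:00 behind Tokyo.
Clock-face elapsed time (ignoring zones) is −2 hours 26 minutes.
Actual elapsed = −2 hours 26 minutes + 15:00 = 12 hours 34 minutes.

12 hours 34 minutes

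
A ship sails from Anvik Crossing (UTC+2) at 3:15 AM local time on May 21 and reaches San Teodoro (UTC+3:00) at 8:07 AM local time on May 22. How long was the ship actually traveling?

Departure in UTC: 3:15 AM − 2:00 = 1:15 AM on May 21.
Arrival in UTC: 8:07 AM − 3:00 = 5:07 AM on May 22.
Elapsed = 5:07 AM − 1:15 AM (+1 day) = 27 hours 52 minutes.

27 hours 52 minutes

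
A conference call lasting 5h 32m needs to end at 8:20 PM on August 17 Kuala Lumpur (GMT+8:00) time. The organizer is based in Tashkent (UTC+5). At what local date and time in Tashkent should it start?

Target end time in UTC: 8:20 PM − 8:00 = 12:20 PM on Aug 17.
Subtract 5 hours and 32 minutes → start 6:48 AM UTC on Aug 17.
Tashkent is UTC+5:00: 6:48 AM + 5:00 = 11:48 AM on Aug 17.

11:48 AM on August 17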